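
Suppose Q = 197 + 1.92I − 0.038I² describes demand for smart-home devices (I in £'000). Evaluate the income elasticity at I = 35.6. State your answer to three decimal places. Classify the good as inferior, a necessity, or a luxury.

-0.129 (inferior good)

At I = 35.6: Q = 217.1923.
dQ/dI = 1.92 − 0.076I = -0.78560.
η = (dQ/dI)·(I/Q) = -0.78560 × (35.6/217.1923) = -0.129.
η < 0 ⇒ inferior good.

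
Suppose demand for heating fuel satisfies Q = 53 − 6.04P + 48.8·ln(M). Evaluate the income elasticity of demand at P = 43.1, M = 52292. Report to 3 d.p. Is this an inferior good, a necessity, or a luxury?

0.151 (necessity)

At P = 43.1, M = 52292: Q = 322.868.
Holding P constant, ∂Q/∂M = 48.8/M = 0.000933221.
η_M = (∂Q/∂M)·(M/Q) = 0.000933221 × (52292/322.868) = 0.151.
Since 0 < η < 1, this is a necessity.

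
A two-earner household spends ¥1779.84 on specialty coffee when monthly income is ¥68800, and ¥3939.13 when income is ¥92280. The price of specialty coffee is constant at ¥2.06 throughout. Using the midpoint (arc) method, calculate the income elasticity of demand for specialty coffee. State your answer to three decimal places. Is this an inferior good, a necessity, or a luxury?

2.590 (luxury)

With a constant price, Q₁ = 1779.84/2.06 = 864.000 and Q₂ = 3939.13/2.06 = 1912.199 (equivalently, work directly with expenditure since P cancels).
Midpoint %ΔQ = (3939.13 − 1779.84)/2859.49 = 0.75513; midpoint %ΔI = (92280 − 68800)/80540 = 0.29153.
η = 0.75513 / 0.29153 = 2.590.
η > 1 ⇒ luxury.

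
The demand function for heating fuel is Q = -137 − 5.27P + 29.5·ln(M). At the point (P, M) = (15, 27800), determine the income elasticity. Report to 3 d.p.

0.344

At P = 15, M = 27800: Q = 85.817.
Holding P constant, ∂Q/∂M = 29.5/M = 0.00106115.
η_M = (∂Q/∂M)·(M/Q) = 0.00106115 × (27800/85.817) = 0.344.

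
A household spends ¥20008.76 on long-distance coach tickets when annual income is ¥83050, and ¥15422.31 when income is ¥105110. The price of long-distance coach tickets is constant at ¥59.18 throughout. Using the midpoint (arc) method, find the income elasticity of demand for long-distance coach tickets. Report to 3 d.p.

With a constant price, Q₁ = 20008.76/59.18 = 338.100 and Q₂ = 15422.31/59.18 = 260.600 (equivalently, work directly with expenditure since P cancels).
Midpoint %ΔQ = (15422.31 − 20008.76)/17715.54 = -0.25889; midpoint %ΔI = (105110 − 83050)/94080 = 0.23448.
η = -0.25889 / 0.23448 = -1.104.

-1.104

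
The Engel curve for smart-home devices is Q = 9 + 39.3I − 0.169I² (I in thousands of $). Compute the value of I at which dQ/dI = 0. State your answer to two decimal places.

116.27

dQ/dI = 39.3 − 0.338I.
The good is inferior where dQ/dI < 0. Setting dQ/dI = 0 gives I = 39.3 / 0.338 = 116.27.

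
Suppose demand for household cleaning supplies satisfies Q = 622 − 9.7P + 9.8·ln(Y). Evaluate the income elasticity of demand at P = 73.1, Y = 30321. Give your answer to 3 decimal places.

0.697

At P = 73.1, Y = 30321: Q = 14.062.
Holding P constant, ∂Q/∂Y = 9.8/Y = 0.000323208.
η_Y = (∂Q/∂Y)·(Y/Q) = 0.000323208 × (30321/14.062) = 0.697.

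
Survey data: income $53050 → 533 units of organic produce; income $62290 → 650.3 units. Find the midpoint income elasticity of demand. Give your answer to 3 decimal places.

ΔQ = 650.3 − 533 = 117.3; midpoint Q̄ = (533 + 650.3)/2 = 591.65.
ΔI = 62290 − 53050 = 9240; midpoint Ī = (53050 + 62290)/2 = 57670.
η = (ΔQ/Q̄) ÷ (ΔI/Ī) = (117.3/591.65) ÷ (9240/57670) = 1.237.

1.237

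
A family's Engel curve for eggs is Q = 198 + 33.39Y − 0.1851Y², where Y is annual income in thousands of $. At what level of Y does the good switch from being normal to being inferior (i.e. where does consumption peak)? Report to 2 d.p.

90.19

dQ/dY = 33.39 − 0.3702Y.
The good is inferior where dQ/dY < 0. Setting dQ/dY = 0 gives Y = 33.39 / 0.3702 = 90.19.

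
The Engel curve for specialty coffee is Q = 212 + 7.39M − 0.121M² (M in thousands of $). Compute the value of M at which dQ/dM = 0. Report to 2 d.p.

dQ/dM = 7.39 − 0.242M.
The good is inferior where dQ/dM < 0. Setting dQ/dM = 0 gives M = 7.39 / 0.242 = 30.54.

30.54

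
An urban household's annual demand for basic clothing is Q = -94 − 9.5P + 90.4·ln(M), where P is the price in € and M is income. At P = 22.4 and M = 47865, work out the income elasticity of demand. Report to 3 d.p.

0.135

At P = 22.4, M = 47865: Q = 667.363.
Holding P constant, ∂Q/∂M = 90.4/M = 0.00188865.
η_M = (∂Q/∂M)·(M/Q) = 0.00188865 × (47865/667.363) = 0.135.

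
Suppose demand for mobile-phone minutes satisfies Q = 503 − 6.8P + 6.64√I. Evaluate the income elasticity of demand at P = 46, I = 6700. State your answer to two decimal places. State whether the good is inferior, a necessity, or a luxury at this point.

0.37 (necessity)

At P = 46, I = 6700: Q = 733.707.
Holding P constant, ∂Q/∂I = 6.64/(2√I) = 0.0405603.
η_I = (∂Q/∂I)·(I/Q) = 0.0405603 × (6700/733.707) = 0.37.
Since 0 < η < 1, this is a necessity.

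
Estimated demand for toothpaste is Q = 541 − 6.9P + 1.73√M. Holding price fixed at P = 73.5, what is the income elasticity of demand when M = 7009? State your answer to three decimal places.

0.405

At P = 73.5, M = 7009: Q = 178.685.
Holding P constant, ∂Q/∂M = 1.73/(2√M) = 0.0103321.
η_M = (∂Q/∂M)·(M/Q) = 0.0103321 × (7009/178.685) = 0.405.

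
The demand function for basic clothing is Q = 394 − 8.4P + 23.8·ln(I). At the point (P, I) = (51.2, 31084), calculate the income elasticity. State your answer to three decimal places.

At P = 51.2, I = 31084: Q = 210.118.
Holding P constant, ∂Q/∂I = 23.8/I = 0.000765667.
η_I = (∂Q/∂I)·(I/Q) = 0.000765667 × (31084/210.118) = 0.113.

0.113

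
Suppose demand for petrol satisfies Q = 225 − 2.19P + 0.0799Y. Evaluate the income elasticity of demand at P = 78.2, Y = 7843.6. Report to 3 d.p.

At P = 78.2, Y = 7843.6: Q = 680.446.
Holding P constant, ∂Q/∂Y = 0.0799.
η_Y = (∂Q/∂Y)·(Y/Q) = 0.0799 × (7843.6/680.446) = 0.921.

0.921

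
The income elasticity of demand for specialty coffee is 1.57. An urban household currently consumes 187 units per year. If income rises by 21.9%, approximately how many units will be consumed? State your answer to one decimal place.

251.3

%ΔQ ≈ η × %ΔI = 1.57 × 21.9% = 34.383%.
New Q ≈ 187 × (1 + 0.34383) = 251.3.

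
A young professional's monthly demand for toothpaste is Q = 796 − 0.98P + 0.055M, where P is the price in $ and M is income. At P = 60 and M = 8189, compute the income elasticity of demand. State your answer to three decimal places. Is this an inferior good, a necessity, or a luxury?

0.379 (necessity)

At P = 60, M = 8189: Q = 1187.595.
Holding P constant, ∂Q/∂M = 0.055.
η_M = (∂Q/∂M)·(M/Q) = 0.055 × (8189/1187.595) = 0.379.
Since 0 < η < 1, this is a necessity.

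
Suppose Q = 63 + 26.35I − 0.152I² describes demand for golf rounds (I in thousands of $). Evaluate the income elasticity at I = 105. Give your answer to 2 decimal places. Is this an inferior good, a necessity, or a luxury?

At I = 105: Q = 1153.9500.
dQ/dI = 26.35 − 0.304I = -5.57000.
η = (dQ/dI)·(I/Q) = -5.57000 × (105/1153.9500) = -0.51.
η < 0 ⇒ inferior good.

-0.51 (inferior good)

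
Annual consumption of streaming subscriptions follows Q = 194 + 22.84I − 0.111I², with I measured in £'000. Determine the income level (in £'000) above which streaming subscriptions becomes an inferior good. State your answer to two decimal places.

dQ/dI = 22.84 − 0.222I.
The good is inferior where dQ/dI < 0. Setting dQ/dI = 0 gives I = 22.84 / 0.222 = 102.88.

102.88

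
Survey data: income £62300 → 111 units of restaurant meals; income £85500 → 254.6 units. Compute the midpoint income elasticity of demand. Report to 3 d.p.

ΔQ = 254.6 − 111 = 143.6; midpoint Q̄ = (111 + 254.6)/2 = 182.8.
ΔI = 85500 − 62300 = 23200; midpoint Ī = (62300 + 85500)/2 = 73900.
η = (ΔQ/Q̄) ÷ (ΔI/Ī) = (143.6/182.8) ÷ (23200/73900) = 2.502.

2.502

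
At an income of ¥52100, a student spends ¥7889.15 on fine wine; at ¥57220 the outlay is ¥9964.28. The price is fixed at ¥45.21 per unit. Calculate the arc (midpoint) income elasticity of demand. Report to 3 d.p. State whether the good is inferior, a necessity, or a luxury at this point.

2.482 (luxury)

With a constant price, Q₁ = 7889.15/45.21 = 174.500 and Q₂ = 9964.28/45.21 = 220.400 (equivalently, work directly with expenditure since P cancels).
Midpoint %ΔQ = (9964.28 − 7889.15)/8926.72 = 0.23246; midpoint %ΔI = (57220 − 52100)/54660 = 0.09367.
η = 0.23246 / 0.09367 = 2.482.
η > 1 ⇒ luxury.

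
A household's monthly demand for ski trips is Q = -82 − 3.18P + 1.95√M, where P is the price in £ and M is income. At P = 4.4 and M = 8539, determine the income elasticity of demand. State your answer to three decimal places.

1.070

At P = 4.4, M = 8539: Q = 84.201.
Holding P constant, ∂Q/∂M = 1.95/(2√M) = 0.0105512.
η_M = (∂Q/∂M)·(M/Q) = 0.0105512 × (8539/84.201) = 1.070.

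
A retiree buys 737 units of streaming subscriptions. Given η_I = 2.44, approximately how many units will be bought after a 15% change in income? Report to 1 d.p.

1006.7

%ΔQ ≈ η × %ΔI = 2.44 × 15% = 36.6%.
New Q ≈ 737 × (1 + 0.366) = 1006.7.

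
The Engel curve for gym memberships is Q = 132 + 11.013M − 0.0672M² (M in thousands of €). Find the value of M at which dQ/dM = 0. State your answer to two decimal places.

81.94

dQ/dM = 11.013 − 0.1344M.
The good is inferior where dQ/dM < 0. Setting dQ/dM = 0 gives M = 11.013 / 0.1344 = 81.94.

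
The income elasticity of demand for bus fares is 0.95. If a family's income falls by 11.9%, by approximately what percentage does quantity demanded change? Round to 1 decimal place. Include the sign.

-11.3%

%ΔQ ≈ η × %ΔI = 0.95 × (-11.9%) = -11.3%.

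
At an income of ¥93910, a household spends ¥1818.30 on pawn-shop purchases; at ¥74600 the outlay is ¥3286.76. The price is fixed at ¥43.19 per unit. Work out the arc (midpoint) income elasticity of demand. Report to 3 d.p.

With a constant price, Q₁ = 1818.30/43.19 = 42.100 and Q₂ = 3286.76/43.19 = 76.100 (equivalently, work directly with expenditure since P cancels).
Midpoint %ΔQ = (3286.76 − 1818.30)/2552.53 = 0.57530; midpoint %ΔI = (74600 − 93910)/84255 = -0.22919.
η = 0.57530 / -0.22919 = -2.510.

-2.510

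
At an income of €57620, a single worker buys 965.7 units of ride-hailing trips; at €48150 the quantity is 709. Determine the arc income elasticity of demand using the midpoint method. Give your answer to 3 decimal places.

ΔQ = 709 − 965.7 = -256.7; midpoint Q̄ = (965.7 + 709)/2 = 837.35.
ΔI = 48150 − 57620 = -9470; midpoint Ī = (57620 + 48150)/2 = 52885.
η = (ΔQ/Q̄) ÷ (ΔI/Ī) = (-256.7/837.35) ÷ (-9470/52885) = 1.712.

1.712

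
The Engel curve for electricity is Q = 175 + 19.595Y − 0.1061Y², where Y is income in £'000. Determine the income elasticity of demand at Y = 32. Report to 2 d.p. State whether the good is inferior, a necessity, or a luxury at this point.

0.59 (necessity)

At Y = 32: Q = 693.3936.
dQ/dY = 19.595 − 0.2122Y = 12.80460.
η = (dQ/dY)·(Y/Q) = 12.80460 × (32/693.3936) = 0.59.
0 < η < 1 ⇒ necessity.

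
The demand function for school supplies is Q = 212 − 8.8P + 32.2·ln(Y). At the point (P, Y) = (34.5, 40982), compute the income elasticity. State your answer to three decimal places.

At P = 34.5, Y = 40982: Q = 250.393.
Holding P constant, ∂Q/∂Y = 32.2/Y = 0.000785711.
η_Y = (∂Q/∂Y)·(Y/Q) = 0.000785711 × (40982/250.393) = 0.129.

0.129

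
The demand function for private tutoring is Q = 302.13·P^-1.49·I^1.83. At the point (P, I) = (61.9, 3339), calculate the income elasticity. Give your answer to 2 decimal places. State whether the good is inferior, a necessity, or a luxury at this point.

1.83 (luxury)

For a multiplicative demand Q = A·P^α·I^β, the income elasticity is β everywhere.
Here β = 1.83, so η = 1.83.
Since η > 1, this is a luxury.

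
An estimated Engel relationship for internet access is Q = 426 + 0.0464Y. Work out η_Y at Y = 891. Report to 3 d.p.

0.088

At Y = 891: Q = 467.342.
dQ/dY = 0.0464.
η = (dQ/dY)·(Y/Q) = 0.0464 × (891/467.342) = 0.088.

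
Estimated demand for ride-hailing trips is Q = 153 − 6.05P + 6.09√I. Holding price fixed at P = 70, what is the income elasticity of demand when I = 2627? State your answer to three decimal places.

At P = 70, I = 2627: Q = 41.638.
Holding P constant, ∂Q/∂I = 6.09/(2√I) = 0.0594097.
η_I = (∂Q/∂I)·(I/Q) = 0.0594097 × (2627/41.638) = 3.748.

3.748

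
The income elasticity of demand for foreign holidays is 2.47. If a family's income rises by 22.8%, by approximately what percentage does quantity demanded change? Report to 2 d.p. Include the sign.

%ΔQ ≈ η × %ΔI = 2.47 × 22.8% = 56.32%.

56.32%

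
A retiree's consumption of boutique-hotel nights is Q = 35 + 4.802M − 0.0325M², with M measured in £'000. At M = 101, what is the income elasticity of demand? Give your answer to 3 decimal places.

At M = 101: Q = 188.4695.
dQ/dM = 4.802 − 0.065M = -1.76300.
η = (dQ/dM)·(M/Q) = -1.76300 × (101/188.4695) = -0.945.

-0.945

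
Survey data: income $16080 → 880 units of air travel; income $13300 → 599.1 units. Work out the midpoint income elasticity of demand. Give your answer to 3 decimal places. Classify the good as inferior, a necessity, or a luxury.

2.007 (luxury)

ΔQ = 599.1 − 880 = -280.9; midpoint Q̄ = (880 + 599.1)/2 = 739.55.
ΔI = 13300 − 16080 = -2780; midpoint Ī = (16080 + 13300)/2 = 14690.
η = (ΔQ/Q̄) ÷ (ΔI/Ī) = (-280.9/739.55) ÷ (-2780/14690) = 2.007.
η > 1 ⇒ luxury.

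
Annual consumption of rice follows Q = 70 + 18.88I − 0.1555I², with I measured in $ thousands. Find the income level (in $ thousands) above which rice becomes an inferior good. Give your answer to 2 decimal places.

dQ/dI = 18.88 − 0.311I.
The good is inferior where dQ/dI < 0. Setting dQ/dI = 0 gives I = 18.88 / 0.311 = 60.71.

60.71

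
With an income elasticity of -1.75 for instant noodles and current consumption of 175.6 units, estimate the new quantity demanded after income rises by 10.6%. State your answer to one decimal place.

%ΔQ ≈ η × %ΔI = -1.75 × 10.6% = -18.55%.
New Q ≈ 175.6 × (1 − 0.1855) = 143.0.

143.0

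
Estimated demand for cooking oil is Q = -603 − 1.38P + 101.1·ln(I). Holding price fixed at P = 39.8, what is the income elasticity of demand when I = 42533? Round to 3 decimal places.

At P = 39.8, I = 42533: Q = 419.603.
Holding P constant, ∂Q/∂I = 101.1/I = 0.00237698.
η_I = (∂Q/∂I)·(I/Q) = 0.00237698 × (42533/419.603) = 0.241.

0.241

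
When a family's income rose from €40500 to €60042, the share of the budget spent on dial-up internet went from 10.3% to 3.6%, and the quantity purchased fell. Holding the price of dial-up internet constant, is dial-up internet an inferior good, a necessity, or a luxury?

Quantity demanded falls as income rises, so η < 0.

inferior good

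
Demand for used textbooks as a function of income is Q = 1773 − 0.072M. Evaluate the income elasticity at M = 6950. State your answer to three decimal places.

At M = 6950: Q = 1272.600.
dQ/dM = −0.072.
η = (dQ/dM)·(M/Q) = -0.072 × (6950/1272.600) = -0.393.

-0.393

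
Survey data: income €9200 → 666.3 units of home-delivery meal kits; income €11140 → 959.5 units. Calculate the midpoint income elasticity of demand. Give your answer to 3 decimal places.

ΔQ = 959.5 − 666.3 = 293.2; midpoint Q̄ = (666.3 + 959.5)/2 = 812.9.
ΔI = 11140 − 9200 = 1940; midpoint Ī = (9200 + 11140)/2 = 10170.
η = (ΔQ/Q̄) ÷ (ΔI/Ī) = (293.2/812.9) ÷ (1940/10170) = 1.891.

1.891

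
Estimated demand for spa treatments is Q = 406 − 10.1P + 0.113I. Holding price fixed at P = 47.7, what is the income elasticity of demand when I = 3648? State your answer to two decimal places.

At P = 47.7, I = 3648: Q = 336.454.
Holding P constant, ∂Q/∂I = 0.113.
η_I = (∂Q/∂I)·(I/Q) = 0.113 × (3648/336.454) = 1.23.

1.23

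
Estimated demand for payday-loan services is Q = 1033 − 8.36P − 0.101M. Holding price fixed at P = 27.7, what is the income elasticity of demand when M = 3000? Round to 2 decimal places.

At P = 27.7, M = 3000: Q = 498.428.
Holding P constant, ∂Q/∂M = −0.101.
η_M = (∂Q/∂M)·(M/Q) = -0.101 × (3000/498.428) = -0.61.

-0.61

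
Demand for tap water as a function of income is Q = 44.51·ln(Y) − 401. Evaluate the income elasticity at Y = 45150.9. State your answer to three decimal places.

At Y = 45150.9: Q = 76.048.
dQ/dY = 44.51/Y = 0.000985805 at this income.
η = (dQ/dY)·(Y/Q) = 0.000985805 × (45150.9/76.048) = 0.585.

0.585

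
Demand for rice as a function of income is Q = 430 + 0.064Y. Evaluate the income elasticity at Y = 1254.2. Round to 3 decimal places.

At Y = 1254.2: Q = 510.269.
dQ/dY = 0.064.
η = (dQ/dY)·(Y/Q) = 0.064 × (1254.2/510.269) = 0.157.

0.157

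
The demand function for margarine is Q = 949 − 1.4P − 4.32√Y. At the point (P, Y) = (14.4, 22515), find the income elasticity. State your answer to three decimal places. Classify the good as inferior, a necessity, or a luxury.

At P = 14.4, Y = 22515: Q = 280.624.
Holding P constant, ∂Q/∂Y = -4.32/(2√Y) = -0.0143952.
η_Y = (∂Q/∂Y)·(Y/Q) = -0.0143952 × (22515/280.624) = -1.155.
Since η < 0, this is an inferior good.

-1.155 (inferior good)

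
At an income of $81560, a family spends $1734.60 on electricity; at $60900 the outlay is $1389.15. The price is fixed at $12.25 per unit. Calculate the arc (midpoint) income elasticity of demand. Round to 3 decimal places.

With a constant price, Q₁ = 1734.60/12.25 = 141.600 and Q₂ = 1389.15/12.25 = 113.400 (equivalently, work directly with expenditure since P cancels).
Midpoint %ΔQ = (1389.15 − 1734.60)/1561.88 = -0.22118; midpoint %ΔI = (60900 − 81560)/71230 = -0.29005.
η = -0.22118 / -0.29005 = 0.763.

0.763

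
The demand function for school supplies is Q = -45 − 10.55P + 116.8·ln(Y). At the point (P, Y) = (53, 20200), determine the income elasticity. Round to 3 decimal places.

0.211

At P = 53, Y = 20200: Q = 553.740.
Holding P constant, ∂Q/∂Y = 116.8/Y = 0.00578218.
η_Y = (∂Q/∂Y)·(Y/Q) = 0.00578218 × (20200/553.740) = 0.211.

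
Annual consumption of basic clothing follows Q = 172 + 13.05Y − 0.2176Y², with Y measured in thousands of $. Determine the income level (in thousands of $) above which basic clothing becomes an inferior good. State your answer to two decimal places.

29.99

dQ/dY = 13.05 − 0.4352Y.
The good is inferior where dQ/dY < 0. Setting dQ/dY = 0 gives Y = 13.05 / 0.4352 = 29.99.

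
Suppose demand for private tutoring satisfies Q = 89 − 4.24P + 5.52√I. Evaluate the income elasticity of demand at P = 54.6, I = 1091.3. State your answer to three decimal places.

2.288

At P = 54.6, I = 1091.3: Q = 39.848.
Holding P constant, ∂Q/∂I = 5.52/(2√I) = 0.0835482.
η_I = (∂Q/∂I)·(I/Q) = 0.0835482 × (1091.3/39.848) = 2.288.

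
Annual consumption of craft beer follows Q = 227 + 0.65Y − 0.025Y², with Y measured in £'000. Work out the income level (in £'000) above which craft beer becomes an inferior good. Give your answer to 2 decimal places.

13.00

dQ/dY = 0.65 − 0.05Y.
The good is inferior where dQ/dY < 0. Setting dQ/dY = 0 gives Y = 0.65 / 0.05 = 13.00.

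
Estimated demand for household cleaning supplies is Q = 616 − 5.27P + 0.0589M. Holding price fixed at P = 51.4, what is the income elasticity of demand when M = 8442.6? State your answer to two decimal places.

At P = 51.4, M = 8442.6: Q = 842.391.
Holding P constant, ∂Q/∂M = 0.0589.
η_M = (∂Q/∂M)·(M/Q) = 0.0589 × (8442.6/842.391) = 0.59.

0.59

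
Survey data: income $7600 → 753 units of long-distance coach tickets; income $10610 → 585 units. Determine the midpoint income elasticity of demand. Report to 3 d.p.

-0.760

ΔQ = 585 − 753 = -168; midpoint Q̄ = (753 + 585)/2 = 669.
ΔI = 10610 − 7600 = 3010; midpoint Ī = (7600 + 10610)/2 = 9105.
η = (ΔQ/Q̄) ÷ (ΔI/Ī) = (-168/669) ÷ (3010/9105) = -0.760.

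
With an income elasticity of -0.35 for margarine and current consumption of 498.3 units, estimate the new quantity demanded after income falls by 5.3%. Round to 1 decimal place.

507.5

%ΔQ ≈ η × %ΔI = -0.35 × (-5.3%) = 1.855%.
New Q ≈ 498.3 × (1 + 0.01855) = 507.5.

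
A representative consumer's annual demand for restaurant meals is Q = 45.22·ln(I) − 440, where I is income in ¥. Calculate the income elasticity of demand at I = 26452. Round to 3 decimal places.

At I = 26452: Q = 20.479.
dQ/dI = 45.22/I = 0.00170951 at this income.
η = (dQ/dI)·(I/Q) = 0.00170951 × (26452/20.479) = 2.208.

2.208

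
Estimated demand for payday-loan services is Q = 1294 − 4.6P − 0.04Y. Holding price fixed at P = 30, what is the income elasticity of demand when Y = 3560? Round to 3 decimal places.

-0.140

At P = 30, Y = 3560: Q = 1013.600.
Holding P constant, ∂Q/∂Y = −0.04.
η_Y = (∂Q/∂Y)·(Y/Q) = -0.04 × (3560/1013.600) = -0.140.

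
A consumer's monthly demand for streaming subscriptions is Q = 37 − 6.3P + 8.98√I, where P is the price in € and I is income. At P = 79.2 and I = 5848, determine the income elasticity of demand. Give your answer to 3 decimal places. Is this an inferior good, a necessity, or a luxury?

At P = 79.2, I = 5848: Q = 224.761.
Holding P constant, ∂Q/∂I = 8.98/(2√I) = 0.0587141.
η_I = (∂Q/∂I)·(I/Q) = 0.0587141 × (5848/224.761) = 1.528.
Since η > 1, this is a luxury.

1.528 (luxury)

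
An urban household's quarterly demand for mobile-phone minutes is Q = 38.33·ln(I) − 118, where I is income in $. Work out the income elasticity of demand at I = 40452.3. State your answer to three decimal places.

At I = 40452.3: Q = 288.600.
dQ/dI = 38.33/I = 0.000947536 at this income.
η = (dQ/dI)·(I/Q) = 0.000947536 × (40452.3/288.600) = 0.133.

0.133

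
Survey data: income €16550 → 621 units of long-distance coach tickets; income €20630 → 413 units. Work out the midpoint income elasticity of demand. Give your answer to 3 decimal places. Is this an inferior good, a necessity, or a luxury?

-1.833 (inferior good)

ΔQ = 413 − 621 = -208; midpoint Q̄ = (621 + 413)/2 = 517.
ΔI = 20630 − 16550 = 4080; midpoint Ī = (16550 + 20630)/2 = 18590.
η = (ΔQ/Q̄) ÷ (ΔI/Ī) = (-208/517) ÷ (4080/18590) = -1.833.
η < 0 ⇒ inferior good.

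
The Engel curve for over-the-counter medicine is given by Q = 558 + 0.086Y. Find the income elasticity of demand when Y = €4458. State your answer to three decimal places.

At Y = 4458: Q = 941.388.
dQ/dY = 0.086.
η = (dQ/dY)·(Y/Q) = 0.086 × (4458/941.388) = 0.407.

0.407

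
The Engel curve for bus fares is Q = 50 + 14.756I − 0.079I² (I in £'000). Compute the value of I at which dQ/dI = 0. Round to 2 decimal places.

93.39

dQ/dI = 14.756 − 0.158I.
The good is inferior where dQ/dI < 0. Setting dQ/dI = 0 gives I = 14.756 / 0.158 = 93.39.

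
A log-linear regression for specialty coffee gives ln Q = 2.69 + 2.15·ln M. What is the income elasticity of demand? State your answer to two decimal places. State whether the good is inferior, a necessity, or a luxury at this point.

In a log-linear demand, the coefficient on ln M is the income elasticity.
So η = 2.15.
η > 1 ⇒ luxury.

2.15 (luxury)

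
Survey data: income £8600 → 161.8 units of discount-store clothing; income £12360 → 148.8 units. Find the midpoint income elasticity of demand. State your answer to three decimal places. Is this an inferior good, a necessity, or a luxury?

-0.233 (inferior good)

ΔQ = 148.8 − 161.8 = -13; midpoint Q̄ = (161.8 + 148.8)/2 = 155.3.
ΔI = 12360 − 8600 = 3760; midpoint Ī = (8600 + 12360)/2 = 10480.
η = (ΔQ/Q̄) ÷ (ΔI/Ī) = (-13/155.3) ÷ (3760/10480) = -0.233.
η < 0 ⇒ inferior good.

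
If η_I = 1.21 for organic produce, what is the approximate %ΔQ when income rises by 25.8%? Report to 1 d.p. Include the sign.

31.2%

%ΔQ ≈ η × %ΔI = 1.21 × 25.8% = 31.2%.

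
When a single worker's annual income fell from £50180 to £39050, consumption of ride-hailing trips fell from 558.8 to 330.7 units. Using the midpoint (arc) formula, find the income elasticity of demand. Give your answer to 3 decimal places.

2.056

ΔQ = 330.7 − 558.8 = -228.1; midpoint Q̄ = (558.8 + 330.7)/2 = 444.75.
ΔI = 39050 − 50180 = -11130; midpoint Ī = (50180 + 39050)/2 = 44615.
η = (ΔQ/Q̄) ÷ (ΔI/Ī) = (-228.1/444.75) ÷ (-11130/44615) = 2.056.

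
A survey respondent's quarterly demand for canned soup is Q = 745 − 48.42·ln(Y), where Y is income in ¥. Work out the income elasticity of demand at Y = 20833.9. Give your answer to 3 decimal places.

-0.184

At Y = 20833.9: Q = 263.495.
dQ/dY = -48.42/Y = -0.0023241 at this income.
η = (dQ/dY)·(Y/Q) = -0.0023241 × (20833.9/263.495) = -0.184.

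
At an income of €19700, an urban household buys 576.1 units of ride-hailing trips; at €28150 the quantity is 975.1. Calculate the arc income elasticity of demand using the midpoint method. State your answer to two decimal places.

1.46

ΔQ = 975.1 − 576.1 = 399; midpoint Q̄ = (576.1 + 975.1)/2 = 775.6.
ΔI = 28150 − 19700 = 8450; midpoint Ī = (19700 + 28150)/2 = 23925.
η = (ΔQ/Q̄) ÷ (ΔI/Ī) = (399/775.6) ÷ (8450/23925) = 1.46.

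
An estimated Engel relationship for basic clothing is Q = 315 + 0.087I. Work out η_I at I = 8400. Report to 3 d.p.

At I = 8400: Q = 1045.800.
dQ/dI = 0.087.
η = (dQ/dI)·(I/Q) = 0.087 × (8400/1045.800) = 0.699.

0.699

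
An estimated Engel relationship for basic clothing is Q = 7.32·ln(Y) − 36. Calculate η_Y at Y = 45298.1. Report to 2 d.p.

At Y = 45298.1: Q = 42.478.
dQ/dY = 7.32/Y = 0.000161596 at this income.
η = (dQ/dY)·(Y/Q) = 0.000161596 × (45298.1/42.478) = 0.17.

0.17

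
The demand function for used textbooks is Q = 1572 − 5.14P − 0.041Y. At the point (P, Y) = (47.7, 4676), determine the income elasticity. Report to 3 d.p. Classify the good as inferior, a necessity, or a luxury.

At P = 47.7, Y = 4676: Q = 1135.106.
Holding P constant, ∂Q/∂Y = −0.041.
η_Y = (∂Q/∂Y)·(Y/Q) = -0.041 × (4676/1135.106) = -0.169.
Since η < 0, this is an inferior good.

-0.169 (inferior good)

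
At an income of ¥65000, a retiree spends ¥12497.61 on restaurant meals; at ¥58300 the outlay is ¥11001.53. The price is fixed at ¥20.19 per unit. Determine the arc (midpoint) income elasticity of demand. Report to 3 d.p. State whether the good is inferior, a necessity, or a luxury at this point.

With a constant price, Q₁ = 12497.61/20.19 = 619.000 and Q₂ = 11001.53/20.19 = 544.900 (equivalently, work directly with expenditure since P cancels).
Midpoint %ΔQ = (11001.53 − 12497.61)/11749.57 = -0.12733; midpoint %ΔI = (58300 − 65000)/61650 = -0.10868.
η = -0.12733 / -0.10868 = 1.172.
η > 1 ⇒ luxury.

1.172 (luxury)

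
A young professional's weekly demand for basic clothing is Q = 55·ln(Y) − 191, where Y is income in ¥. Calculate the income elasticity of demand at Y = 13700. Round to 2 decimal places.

0.17

At Y = 13700: Q = 332.883.
dQ/dY = 55/Y = 0.0040146 at this income.
η = (dQ/dY)·(Y/Q) = 0.0040146 × (13700/332.883) = 0.17.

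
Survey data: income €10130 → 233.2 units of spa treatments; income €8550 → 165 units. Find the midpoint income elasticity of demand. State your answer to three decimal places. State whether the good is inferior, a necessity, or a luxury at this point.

2.025 (luxury)

ΔQ = 165 − 233.2 = -68.2; midpoint Q̄ = (233.2 + 165)/2 = 199.1.
ΔI = 8550 − 10130 = -1580; midpoint Ī = (10130 + 8550)/2 = 9340.
η = (ΔQ/Q̄) ÷ (ΔI/Ī) = (-68.2/199.1) ÷ (-1580/9340) = 2.025.
η > 1 ⇒ luxury.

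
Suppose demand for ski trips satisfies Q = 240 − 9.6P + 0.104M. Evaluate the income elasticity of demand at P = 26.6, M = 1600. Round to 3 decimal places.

At P = 26.6, M = 1600: Q = 151.040.
Holding P constant, ∂Q/∂M = 0.104.
η_M = (∂Q/∂M)·(M/Q) = 0.104 × (1600/151.040) = 1.102.

1.102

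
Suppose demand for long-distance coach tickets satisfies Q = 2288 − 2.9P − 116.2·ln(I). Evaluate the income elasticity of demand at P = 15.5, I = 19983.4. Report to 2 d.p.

At P = 15.5, I = 19983.4: Q = 1092.361.
Holding P constant, ∂Q/∂I = -116.2/I = -0.00581483.
η_I = (∂Q/∂I)·(I/Q) = -0.00581483 × (19983.4/1092.361) = -0.11.

-0.11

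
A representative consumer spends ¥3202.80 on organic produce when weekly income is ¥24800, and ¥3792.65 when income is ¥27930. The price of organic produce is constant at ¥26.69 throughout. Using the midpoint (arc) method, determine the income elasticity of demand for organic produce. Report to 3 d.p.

With a constant price, Q₁ = 3202.80/26.69 = 120.000 and Q₂ = 3792.65/26.69 = 142.100 (equivalently, work directly with expenditure since P cancels).
Midpoint %ΔQ = (3792.65 − 3202.80)/3497.73 = 0.16864; midpoint %ΔI = (27930 − 24800)/26365 = 0.11872.
η = 0.16864 / 0.11872 = 1.420.

1.420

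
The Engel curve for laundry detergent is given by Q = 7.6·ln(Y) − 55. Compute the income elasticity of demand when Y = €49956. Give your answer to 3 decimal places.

At Y = 49956: Q = 27.224.
dQ/dY = 7.6/Y = 0.000152134 at this income.
η = (dQ/dY)·(Y/Q) = 0.000152134 × (49956/27.224) = 0.279.

0.279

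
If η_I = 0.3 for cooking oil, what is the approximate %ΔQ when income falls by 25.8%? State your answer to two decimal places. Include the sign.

-7.74%

%ΔQ ≈ η × %ΔI = 0.3 × (-25.8%) = -7.74%.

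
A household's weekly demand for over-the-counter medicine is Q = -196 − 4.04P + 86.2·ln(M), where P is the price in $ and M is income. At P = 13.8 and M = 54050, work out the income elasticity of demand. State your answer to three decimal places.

0.125

At P = 13.8, M = 54050: Q = 687.627.
Holding P constant, ∂Q/∂M = 86.2/M = 0.00159482.
η_M = (∂Q/∂M)·(M/Q) = 0.00159482 × (54050/687.627) = 0.125.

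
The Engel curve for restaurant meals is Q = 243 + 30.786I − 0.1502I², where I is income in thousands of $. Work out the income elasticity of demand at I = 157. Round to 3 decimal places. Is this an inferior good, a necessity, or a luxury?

At I = 157: Q = 1374.1222.
dQ/dI = 30.786 − 0.3004I = -16.37680.
η = (dQ/dI)·(I/Q) = -16.37680 × (157/1374.1222) = -1.871.
η < 0 ⇒ inferior good.

-1.871 (inferior good)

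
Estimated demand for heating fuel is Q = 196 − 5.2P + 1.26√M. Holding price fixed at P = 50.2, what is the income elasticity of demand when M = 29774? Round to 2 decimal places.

0.71

At P = 50.2, M = 29774: Q = 152.375.
Holding P constant, ∂Q/∂M = 1.26/(2√M) = 0.00365109.
η_M = (∂Q/∂M)·(M/Q) = 0.00365109 × (29774/152.375) = 0.71.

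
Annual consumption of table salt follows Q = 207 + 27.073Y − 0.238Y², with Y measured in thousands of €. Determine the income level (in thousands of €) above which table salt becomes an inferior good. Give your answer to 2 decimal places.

56.88

dQ/dY = 27.073 − 0.476Y.
The good is inferior where dQ/dY < 0. Setting dQ/dY = 0 gives Y = 27.073 / 0.476 = 56.88.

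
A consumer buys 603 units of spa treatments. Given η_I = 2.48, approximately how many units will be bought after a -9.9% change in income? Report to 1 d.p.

%ΔQ ≈ η × %ΔI = 2.48 × (-9.9%) = -24.552%.
New Q ≈ 603 × (1 − 0.24552) = 455.0.

455.0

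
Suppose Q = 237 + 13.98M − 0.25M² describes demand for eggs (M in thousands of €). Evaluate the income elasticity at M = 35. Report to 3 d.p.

-0.293

At M = 35: Q = 420.0500.
dQ/dM = 13.98 − 0.5M = -3.52000.
η = (dQ/dM)·(M/Q) = -3.52000 × (35/420.0500) = -0.293.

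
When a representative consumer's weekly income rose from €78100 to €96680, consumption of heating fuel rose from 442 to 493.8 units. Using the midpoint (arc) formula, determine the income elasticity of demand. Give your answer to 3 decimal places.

0.521

ΔQ = 493.8 − 442 = 51.8; midpoint Q̄ = (442 + 493.8)/2 = 467.9.
ΔI = 96680 − 78100 = 18580; midpoint Ī = (78100 + 96680)/2 = 87390.
η = (ΔQ/Q̄) ÷ (ΔI/Ī) = (51.8/467.9) ÷ (18580/87390) = 0.521.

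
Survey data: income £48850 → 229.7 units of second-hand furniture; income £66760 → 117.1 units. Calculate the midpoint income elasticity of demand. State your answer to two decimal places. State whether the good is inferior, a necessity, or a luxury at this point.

-2.10 (inferior good)

ΔQ = 117.1 − 229.7 = -112.6; midpoint Q̄ = (229.7 + 117.1)/2 = 173.4.
ΔI = 66760 − 48850 = 17910; midpoint Ī = (48850 + 66760)/2 = 57805.
η = (ΔQ/Q̄) ÷ (ΔI/Ī) = (-112.6/173.4) ÷ (17910/57805) = -2.10.
η < 0 ⇒ inferior good.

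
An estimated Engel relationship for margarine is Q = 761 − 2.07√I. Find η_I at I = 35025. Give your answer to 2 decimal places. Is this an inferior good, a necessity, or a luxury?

At I = 35025: Q = 373.600.
dQ/dI = -2.07/(2√I) = -0.00553033 at this income.
η = (dQ/dI)·(I/Q) = -0.00553033 × (35025/373.600) = -0.52.
Since η < 0, the good is an inferior good.

-0.52 (inferior good)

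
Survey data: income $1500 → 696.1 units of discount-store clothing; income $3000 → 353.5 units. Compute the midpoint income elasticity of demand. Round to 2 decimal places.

-0.98

ΔQ = 353.5 − 696.1 = -342.6; midpoint Q̄ = (696.1 + 353.5)/2 = 524.8.
ΔI = 3000 − 1500 = 1500; midpoint Ī = (1500 + 3000)/2 = 2250.
η = (ΔQ/Q̄) ÷ (ΔI/Ī) = (-342.6/524.8) ÷ (1500/2250) = -0.98.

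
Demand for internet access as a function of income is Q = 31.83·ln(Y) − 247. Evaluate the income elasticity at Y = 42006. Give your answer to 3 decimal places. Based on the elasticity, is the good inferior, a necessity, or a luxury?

At Y = 42006: Q = 91.848.
dQ/dY = 31.83/Y = 0.000757749 at this income.
η = (dQ/dY)·(Y/Q) = 0.000757749 × (42006/91.848) = 0.347.
Since 0 < η < 1, the good is a necessity.

0.347 (necessity)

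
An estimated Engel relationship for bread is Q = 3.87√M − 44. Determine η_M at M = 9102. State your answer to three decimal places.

At M = 9102: Q = 325.215.
dQ/dM = 3.87/(2√M) = 0.0202821 at this income.
η = (dQ/dM)·(M/Q) = 0.0202821 × (9102/325.215) = 0.568.

0.568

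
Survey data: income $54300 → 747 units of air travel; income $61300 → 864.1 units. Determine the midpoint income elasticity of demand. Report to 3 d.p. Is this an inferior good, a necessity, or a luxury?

1.200 (luxury)

ΔQ = 864.1 − 747 = 117.1; midpoint Q̄ = (747 + 864.1)/2 = 805.55.
ΔI = 61300 − 54300 = 7000; midpoint Ī = (54300 + 61300)/2 = 57800.
η = (ΔQ/Q̄) ÷ (ΔI/Ī) = (117.1/805.55) ÷ (7000/57800) = 1.200.
η > 1 ⇒ luxury.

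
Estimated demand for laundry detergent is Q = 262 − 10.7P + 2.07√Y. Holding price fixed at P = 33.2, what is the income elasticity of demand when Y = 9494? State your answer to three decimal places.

0.930

At P = 33.2, Y = 9494: Q = 108.455.
Holding P constant, ∂Q/∂Y = 2.07/(2√Y) = 0.0106222.
η_Y = (∂Q/∂Y)·(Y/Q) = 0.0106222 × (9494/108.455) = 0.930.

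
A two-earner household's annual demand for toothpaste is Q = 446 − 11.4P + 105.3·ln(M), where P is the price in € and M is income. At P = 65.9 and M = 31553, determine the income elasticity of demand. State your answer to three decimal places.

0.134

At P = 65.9, M = 31553: Q = 785.587.
Holding P constant, ∂Q/∂M = 105.3/M = 0.00333724.
η_M = (∂Q/∂M)·(M/Q) = 0.00333724 × (31553/785.587) = 0.134.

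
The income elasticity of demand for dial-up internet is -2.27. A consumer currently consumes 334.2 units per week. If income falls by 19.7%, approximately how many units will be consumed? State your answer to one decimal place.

%ΔQ ≈ η × %ΔI = -2.27 × (-19.7%) = 44.719%.
New Q ≈ 334.2 × (1 + 0.44719) = 483.7.

483.7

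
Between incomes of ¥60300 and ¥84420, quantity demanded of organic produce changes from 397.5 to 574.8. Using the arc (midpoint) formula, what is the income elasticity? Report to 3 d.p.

ΔQ = 574.8 − 397.5 = 177.3; midpoint Q̄ = (397.5 + 574.8)/2 = 486.15.
ΔI = 84420 − 60300 = 24120; midpoint Ī = (60300 + 84420)/2 = 72360.
η = (ΔQ/Q̄) ÷ (ΔI/Ī) = (177.3/486.15) ÷ (24120/72360) = 1.094.

1.094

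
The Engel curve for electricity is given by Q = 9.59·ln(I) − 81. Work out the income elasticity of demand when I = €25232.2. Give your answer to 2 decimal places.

0.59

At I = 25232.2: Q = 16.203.
dQ/dI = 9.59/I = 0.00038007 at this income.
η = (dQ/dI)·(I/Q) = 0.00038007 × (25232.2/16.203) = 0.59.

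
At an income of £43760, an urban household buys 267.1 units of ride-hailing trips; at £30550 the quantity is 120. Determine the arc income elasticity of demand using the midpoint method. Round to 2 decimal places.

2.14

ΔQ = 120 − 267.1 = -147.1; midpoint Q̄ = (267.1 + 120)/2 = 193.55.
ΔI = 30550 − 43760 = -13210; midpoint Ī = (43760 + 30550)/2 = 37155.
η = (ΔQ/Q̄) ÷ (ΔI/Ī) = (-147.1/193.55) ÷ (-13210/37155) = 2.14.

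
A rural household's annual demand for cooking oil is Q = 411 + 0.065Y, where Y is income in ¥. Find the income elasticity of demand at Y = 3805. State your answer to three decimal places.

At Y = 3805: Q = 658.325.
dQ/dY = 0.065.
η = (dQ/dY)·(Y/Q) = 0.065 × (3805/658.325) = 0.376.

0.376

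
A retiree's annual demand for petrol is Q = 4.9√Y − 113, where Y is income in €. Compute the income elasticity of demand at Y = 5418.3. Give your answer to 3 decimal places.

0.728

At Y = 5418.3: Q = 247.685.
dQ/dY = 4.9/(2√Y) = 0.0332839 at this income.
η = (dQ/dY)·(Y/Q) = 0.0332839 × (5418.3/247.685) = 0.728.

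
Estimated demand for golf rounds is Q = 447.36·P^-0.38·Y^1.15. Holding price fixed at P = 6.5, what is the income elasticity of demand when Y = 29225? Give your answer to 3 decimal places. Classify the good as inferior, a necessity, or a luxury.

For a multiplicative demand Q = A·P^α·Y^β, the income elasticity is β everywhere.
Here β = 1.15, so η = 1.150.
Since η > 1, this is a luxury.

1.150 (luxury)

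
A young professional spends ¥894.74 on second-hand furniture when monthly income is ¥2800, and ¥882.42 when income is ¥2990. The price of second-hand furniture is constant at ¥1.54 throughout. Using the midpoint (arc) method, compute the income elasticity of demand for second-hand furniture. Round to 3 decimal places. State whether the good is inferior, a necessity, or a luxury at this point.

-0.211 (inferior good)

With a constant price, Q₁ = 894.74/1.54 = 581.000 and Q₂ = 882.42/1.54 = 573.000 (equivalently, work directly with expenditure since P cancels).
Midpoint %ΔQ = (882.42 − 894.74)/888.58 = -0.01386; midpoint %ΔI = (2990 − 2800)/2895 = 0.06563.
η = -0.01386 / 0.06563 = -0.211.
η < 0 ⇒ inferior good.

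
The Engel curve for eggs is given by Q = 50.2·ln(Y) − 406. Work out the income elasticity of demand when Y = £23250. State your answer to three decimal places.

0.509

At Y = 23250: Q = 98.714.
dQ/dY = 50.2/Y = 0.00215914 at this income.
η = (dQ/dY)·(Y/Q) = 0.00215914 × (23250/98.714) = 0.509.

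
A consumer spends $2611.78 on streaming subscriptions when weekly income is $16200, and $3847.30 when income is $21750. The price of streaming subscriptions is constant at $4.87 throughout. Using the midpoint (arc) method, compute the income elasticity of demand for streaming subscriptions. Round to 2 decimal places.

1.31

With a constant price, Q₁ = 2611.78/4.87 = 536.300 and Q₂ = 3847.30/4.87 = 790.000 (equivalently, work directly with expenditure since P cancels).
Midpoint %ΔQ = (3847.30 − 2611.78)/3229.54 = 0.38257; midpoint %ΔI = (21750 − 16200)/18975 = 0.29249.
η = 0.38257 / 0.29249 = 1.31.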